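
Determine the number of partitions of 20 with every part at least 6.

8

The partitions of 20 that satisfy the conditions:
20
14, 6
13, 7
12, 8
11, 9
10, 10
8, 6, 6
7, 7, 6
Counting gives 8.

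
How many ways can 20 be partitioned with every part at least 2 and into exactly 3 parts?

24

Listing the qualifying partitions of 20:
16+2+2
15+3+2
14+4+2
14+3+3
13+5+2
13+4+3
12+6+2
12+5+3
12+4+4
11+7+2
11+6+3
11+5+4
10+8+2
10+7+3
10+6+4
10+5+5
9+9+2
9+8+3
9+7+4
9+6+5
8+8+4
8+7+5
8+6+6
7+7+6
Counting gives 24.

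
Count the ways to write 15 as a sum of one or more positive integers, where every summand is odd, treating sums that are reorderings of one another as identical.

A partial list (first 12 by largest part):
15
13 + 1 + 1
11 + 3 + 1
11 + 1 + 1 + 1 + 1
9 + 5 + 1
9 + 3 + 3
9 + 3 + 1 + 1 + 1
9 + 1 + 1 + 1 + 1 + 1 + 1
7 + 7 + 1
7 + 5 + 3
7 + 5 + 1 + 1 + 1
7 + 3 + 3 + 1 + 1
…and 15 more, for 27 total.

27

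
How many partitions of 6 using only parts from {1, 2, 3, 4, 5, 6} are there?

11

The partitions of 6 that satisfy the conditions:
6
5 + 1
4 + 2
4 + 1 + 1
3 + 3
3 + 2 + 1
3 + 1 + 1 + 1
2 + 2 + 2
2 + 2 + 1 + 1
2 + 1 + 1 + 1 + 1
1 + 1 + 1 + 1 + 1 + 1
That's 11 in total.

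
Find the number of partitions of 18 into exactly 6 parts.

A partial list (first 12 by largest part):
1+1+1+1+1+13
1+1+1+1+2+12
1+1+1+1+3+11
1+1+1+2+2+11
1+1+1+1+4+10
1+1+1+2+3+10
1+1+2+2+2+10
1+1+1+1+5+9
1+1+1+2+4+9
1+1+1+3+3+9
1+1+2+2+3+9
1+2+2+2+2+9
…and 46 more, for 58 total.

58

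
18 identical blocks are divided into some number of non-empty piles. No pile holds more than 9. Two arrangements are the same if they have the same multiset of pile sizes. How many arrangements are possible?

318

A full systematic count gives 318.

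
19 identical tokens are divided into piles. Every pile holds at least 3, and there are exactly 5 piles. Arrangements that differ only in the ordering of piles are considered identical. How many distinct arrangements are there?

Enumerating:
7,3,3,3,3
6,4,3,3,3
5,5,3,3,3
5,4,4,3,3
4,4,4,4,3

5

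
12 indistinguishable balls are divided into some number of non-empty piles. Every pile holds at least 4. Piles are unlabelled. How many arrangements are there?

5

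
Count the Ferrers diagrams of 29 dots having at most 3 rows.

85

Direct enumeration gives 85 partitions.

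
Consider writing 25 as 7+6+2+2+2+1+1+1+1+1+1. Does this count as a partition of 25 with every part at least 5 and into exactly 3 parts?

The parts sum to 25, and the condition 'every summand is at least 5' is violated.

No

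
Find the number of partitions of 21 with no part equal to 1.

165

A full systematic count gives 165.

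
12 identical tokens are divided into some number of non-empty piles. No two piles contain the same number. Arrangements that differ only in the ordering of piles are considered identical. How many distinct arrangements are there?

15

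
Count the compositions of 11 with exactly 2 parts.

10

By stars and bars with positive parts, the count is C(10,1) = 10.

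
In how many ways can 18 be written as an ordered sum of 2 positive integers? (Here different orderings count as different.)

17

Place 1 bars in the 17 internal gaps of a row of 18 dots: C(17,1) = 17.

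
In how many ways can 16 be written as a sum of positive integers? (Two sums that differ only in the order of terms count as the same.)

231

Counting exhaustively, 231 partitions satisfy the conditions.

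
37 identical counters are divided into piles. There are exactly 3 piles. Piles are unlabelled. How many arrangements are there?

114

A full systematic count gives 114.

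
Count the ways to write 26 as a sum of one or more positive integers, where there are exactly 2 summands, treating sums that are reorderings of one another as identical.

13

The partitions of 26 that satisfy the conditions:
1+25
2+24
3+23
4+22
5+21
6+20
7+19
8+18
9+17
10+16
11+15
12+14
13+13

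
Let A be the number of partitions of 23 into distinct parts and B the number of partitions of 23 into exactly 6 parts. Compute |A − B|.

59

Partitions of 23 into distinct parts: 104.
Partitions of 23 into exactly 6 parts: 163.
|104 − 163| = 59.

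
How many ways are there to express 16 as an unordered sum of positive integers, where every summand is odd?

There are too many to list fully; the first 12 (by largest part) are:
15,1
13,3
13,1,1,1
11,5
11,3,1,1
11,1,1,1,1,1
9,7
9,5,1,1
9,3,3,1
9,3,1,1,1,1
9,1,1,1,1,1,1,1
7,7,1,1
…and 20 more, for 32 total.

32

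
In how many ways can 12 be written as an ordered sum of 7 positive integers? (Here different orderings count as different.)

462

Place 6 bars in the 11 internal gaps of a row of 12 dots: C(11,6) = 462.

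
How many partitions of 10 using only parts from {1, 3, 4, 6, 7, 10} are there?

14

Listing the qualifying partitions of 10:
10
7, 3
7, 1, 1, 1
6, 4
6, 3, 1
6, 1, 1, 1, 1
4, 4, 1, 1
4, 3, 3
4, 3, 1, 1, 1
4, 1, 1, 1, 1, 1, 1
3, 3, 3, 1
3, 3, 1, 1, 1, 1
3, 1, 1, 1, 1, 1, 1, 1
1, 1, 1, 1, 1, 1, 1, 1, 1, 1
Counting gives 14.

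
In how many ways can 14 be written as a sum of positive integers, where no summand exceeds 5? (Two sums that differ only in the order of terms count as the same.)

70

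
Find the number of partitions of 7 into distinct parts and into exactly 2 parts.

3

They are:
1,6
2,5
3,4
Counting gives 3.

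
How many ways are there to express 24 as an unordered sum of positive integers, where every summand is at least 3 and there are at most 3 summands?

There are too many to list fully; the first 12 (by largest part) are:
24
3,21
4,20
5,19
6,18
3,3,18
7,17
3,4,17
8,16
3,5,16
4,4,16
9,15
…and 26 more, for 38 total.

38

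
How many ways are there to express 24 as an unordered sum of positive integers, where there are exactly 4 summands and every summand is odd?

23

Enumerating:
1+1+1+21
1+1+3+19
1+1+5+17
1+3+3+17
1+1+7+15
1+3+5+15
3+3+3+15
1+1+9+13
1+3+7+13
1+5+5+13
3+3+5+13
1+1+11+11
1+3+9+11
1+5+7+11
3+3+7+11
3+5+5+11
1+5+9+9
3+3+9+9
1+7+7+9
3+5+7+9
5+5+5+9
3+7+7+7
5+5+7+7
Counting gives 23.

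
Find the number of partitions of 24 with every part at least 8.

7

Enumerating:
24
16 + 8
15 + 9
14 + 10
13 + 11
12 + 12
8 + 8 + 8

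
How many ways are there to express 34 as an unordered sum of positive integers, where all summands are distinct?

512

Counting exhaustively, 512 partitions satisfy the conditions.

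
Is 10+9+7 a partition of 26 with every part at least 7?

Yes

The parts sum to 26, and the condition 'every summand is at least 7' holds.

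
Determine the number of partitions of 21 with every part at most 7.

436

Systematic enumeration (by largest part, then next-largest, …) yields 436.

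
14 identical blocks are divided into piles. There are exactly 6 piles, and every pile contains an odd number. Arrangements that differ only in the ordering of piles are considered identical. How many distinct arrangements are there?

5

The partitions of 14 that satisfy the conditions:
9 + 1 + 1 + 1 + 1 + 1
7 + 3 + 1 + 1 + 1 + 1
5 + 5 + 1 + 1 + 1 + 1
5 + 3 + 3 + 1 + 1 + 1
3 + 3 + 3 + 3 + 1 + 1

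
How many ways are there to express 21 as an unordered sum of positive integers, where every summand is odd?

76

There are 76 such partitions.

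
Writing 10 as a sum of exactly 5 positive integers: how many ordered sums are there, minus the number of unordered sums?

119

Ordered (compositions into 5 parts): C(9,4) = 126.
Unordered (partitions into 5 parts): 7.
Difference: 126 − 7 = 119.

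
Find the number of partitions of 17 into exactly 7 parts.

There are too many to list fully; the first 12 (by largest part) are:
11 + 1 + 1 + 1 + 1 + 1 + 1
10 + 2 + 1 + 1 + 1 + 1 + 1
9 + 3 + 1 + 1 + 1 + 1 + 1
9 + 2 + 2 + 1 + 1 + 1 + 1
8 + 4 + 1 + 1 + 1 + 1 + 1
8 + 3 + 2 + 1 + 1 + 1 + 1
8 + 2 + 2 + 2 + 1 + 1 + 1
7 + 5 + 1 + 1 + 1 + 1 + 1
7 + 4 + 2 + 1 + 1 + 1 + 1
7 + 3 + 3 + 1 + 1 + 1 + 1
7 + 3 + 2 + 2 + 1 + 1 + 1
7 + 2 + 2 + 2 + 2 + 1 + 1
…and 26 more, for 38 total.

38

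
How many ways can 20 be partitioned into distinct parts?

64

There are too many to list fully; the first 12 (by largest part) are:
20
19+1
18+2
17+3
17+2+1
16+4
16+3+1
15+5
15+4+1
15+3+2
14+6
14+5+1
…and 52 more, for 64 total.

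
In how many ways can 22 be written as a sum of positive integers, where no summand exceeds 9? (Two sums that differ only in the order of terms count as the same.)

732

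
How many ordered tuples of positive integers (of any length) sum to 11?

1024

Each of the 10 gaps between 11 units is either a break or not: 2^10 = 1024.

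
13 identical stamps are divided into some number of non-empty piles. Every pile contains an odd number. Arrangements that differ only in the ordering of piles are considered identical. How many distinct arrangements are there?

Enumerating:
13
11, 1, 1
9, 3, 1
9, 1, 1, 1, 1
7, 5, 1
7, 3, 3
7, 3, 1, 1, 1
7, 1, 1, 1, 1, 1, 1
5, 5, 3
5, 5, 1, 1, 1
5, 3, 3, 1, 1
5, 3, 1, 1, 1, 1, 1
5, 1, 1, 1, 1, 1, 1, 1, 1
3, 3, 3, 3, 1
3, 3, 3, 1, 1, 1, 1
3, 3, 1, 1, 1, 1, 1, 1, 1
3, 1, 1, 1, 1, 1, 1, 1, 1, 1, 1
1, 1, 1, 1, 1, 1, 1, 1, 1, 1, 1, 1, 1

18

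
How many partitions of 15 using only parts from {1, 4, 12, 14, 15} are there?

7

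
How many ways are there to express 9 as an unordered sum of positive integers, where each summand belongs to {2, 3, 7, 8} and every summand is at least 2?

They are:
7, 2
3, 3, 3
3, 2, 2, 2
That's 3 in total.

3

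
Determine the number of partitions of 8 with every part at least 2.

The partitions of 8 that satisfy the conditions:
8
6,2
5,3
4,4
4,2,2
3,3,2
2,2,2,2
That's 7 in total.

7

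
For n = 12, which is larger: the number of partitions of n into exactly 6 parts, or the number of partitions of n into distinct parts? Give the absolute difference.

4

Partitions of 12 into exactly 6 parts: 11.
Partitions of 12 into distinct parts: 15.
|11 − 15| = 4.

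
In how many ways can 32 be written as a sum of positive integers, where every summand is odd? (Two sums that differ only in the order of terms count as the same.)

390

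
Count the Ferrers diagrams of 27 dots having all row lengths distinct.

Enumerating by decreasing first part gives 192 partitions in all.

192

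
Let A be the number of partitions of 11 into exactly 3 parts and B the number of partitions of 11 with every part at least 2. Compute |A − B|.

4

Partitions of 11 into exactly 3 parts: 10.
Partitions of 11 with every part at least 2: 14.
|10 − 14| = 4.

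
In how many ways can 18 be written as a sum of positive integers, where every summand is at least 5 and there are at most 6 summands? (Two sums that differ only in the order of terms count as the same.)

9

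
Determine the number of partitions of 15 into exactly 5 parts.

There are too many to list fully; the first 12 (by largest part) are:
11 + 1 + 1 + 1 + 1
10 + 2 + 1 + 1 + 1
9 + 3 + 1 + 1 + 1
9 + 2 + 2 + 1 + 1
8 + 4 + 1 + 1 + 1
8 + 3 + 2 + 1 + 1
8 + 2 + 2 + 2 + 1
7 + 5 + 1 + 1 + 1
7 + 4 + 2 + 1 + 1
7 + 3 + 3 + 1 + 1
7 + 3 + 2 + 2 + 1
7 + 2 + 2 + 2 + 2
…and 18 more, for 30 total.

30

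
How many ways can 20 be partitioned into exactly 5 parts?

84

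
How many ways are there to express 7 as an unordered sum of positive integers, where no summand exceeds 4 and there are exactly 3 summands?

3

Enumerating:
4, 2, 1
3, 3, 1
3, 2, 2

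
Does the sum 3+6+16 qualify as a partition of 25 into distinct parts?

Yes

The parts sum to 25, and the condition 'all summands are distinct' holds.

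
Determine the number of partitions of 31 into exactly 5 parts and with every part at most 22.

Systematic enumeration (by largest part, then next-largest, …) yields 415.

415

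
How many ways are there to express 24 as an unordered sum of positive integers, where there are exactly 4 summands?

108

There are 108 such partitions.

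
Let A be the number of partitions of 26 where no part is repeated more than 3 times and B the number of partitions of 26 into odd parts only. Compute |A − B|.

Partitions of 26 where no part is repeated more than 3 times: 1060.
Partitions of 26 into odd parts only: 165.
|1060 − 165| = 895.

895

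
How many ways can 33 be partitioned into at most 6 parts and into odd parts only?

There are 98 such partitions.

98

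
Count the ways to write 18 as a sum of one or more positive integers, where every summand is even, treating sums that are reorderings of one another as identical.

A partial list (first 12 by largest part):
18
16, 2
14, 4
14, 2, 2
12, 6
12, 4, 2
12, 2, 2, 2
10, 8
10, 6, 2
10, 4, 4
10, 4, 2, 2
10, 2, 2, 2, 2
…and 18 more, for 30 total.

30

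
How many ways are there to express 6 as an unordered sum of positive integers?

They are:
6
5+1
4+2
4+1+1
3+3
3+2+1
3+1+1+1
2+2+2
2+2+1+1
2+1+1+1+1
1+1+1+1+1+1
That's 11 in total.

11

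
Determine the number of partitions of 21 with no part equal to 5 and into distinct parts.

There are too many to list fully; the first 12 (by largest part) are:
21
20+1
19+2
18+3
18+2+1
17+4
17+3+1
16+4+1
16+3+2
15+6
15+4+2
15+3+2+1
…and 41 more, for 53 total.

53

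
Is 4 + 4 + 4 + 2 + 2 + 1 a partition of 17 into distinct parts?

The parts sum to 17, and the condition 'all summands are distinct' is violated.

No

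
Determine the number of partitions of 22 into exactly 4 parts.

84

Enumerating by decreasing first part gives 84 partitions in all.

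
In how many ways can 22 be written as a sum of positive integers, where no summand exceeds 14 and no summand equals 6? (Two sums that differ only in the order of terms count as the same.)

728

A full systematic count gives 728.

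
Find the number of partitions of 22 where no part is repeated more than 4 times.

628

There are 628 such partitions.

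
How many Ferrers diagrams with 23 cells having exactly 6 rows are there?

163

Systematic enumeration (by largest part, then next-largest, …) yields 163.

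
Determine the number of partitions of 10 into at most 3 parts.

14

The partitions of 10 that satisfy the conditions:
10
1,9
2,8
1,1,8
3,7
1,2,7
4,6
1,3,6
2,2,6
5,5
1,4,5
2,3,5
2,4,4
3,3,4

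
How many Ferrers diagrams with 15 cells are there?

A full systematic count gives 176.

176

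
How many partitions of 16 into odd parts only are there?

A partial list (first 12 by largest part):
15+1
13+3
13+1+1+1
11+5
11+3+1+1
11+1+1+1+1+1
9+7
9+5+1+1
9+3+3+1
9+3+1+1+1+1
9+1+1+1+1+1+1+1
7+7+1+1
…and 20 more, for 32 total.

32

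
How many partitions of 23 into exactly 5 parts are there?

141

Direct enumeration gives 141 partitions.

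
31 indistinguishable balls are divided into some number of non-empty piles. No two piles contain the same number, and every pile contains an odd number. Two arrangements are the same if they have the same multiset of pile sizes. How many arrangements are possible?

Enumerating:
31
27 + 3 + 1
25 + 5 + 1
23 + 7 + 1
23 + 5 + 3
21 + 9 + 1
21 + 7 + 3
19 + 11 + 1
19 + 9 + 3
19 + 7 + 5
17 + 13 + 1
17 + 11 + 3
17 + 9 + 5
15 + 13 + 3
15 + 11 + 5
15 + 9 + 7
15 + 7 + 5 + 3 + 1
13 + 11 + 7
13 + 9 + 5 + 3 + 1
11 + 9 + 7 + 3 + 1

20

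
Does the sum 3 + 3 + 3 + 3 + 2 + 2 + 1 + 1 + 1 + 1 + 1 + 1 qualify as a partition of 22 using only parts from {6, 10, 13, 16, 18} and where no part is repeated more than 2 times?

No

The parts sum to 22, and the condition 'each summand belongs to {6, 10, 13, 16, 18}' is violated.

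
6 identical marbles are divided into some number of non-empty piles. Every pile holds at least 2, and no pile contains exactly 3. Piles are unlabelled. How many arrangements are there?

3

Listing the qualifying partitions of 6:
6
4+2
2+2+2
Counting gives 3.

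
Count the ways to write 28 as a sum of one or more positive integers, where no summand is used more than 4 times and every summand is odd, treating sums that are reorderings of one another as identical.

104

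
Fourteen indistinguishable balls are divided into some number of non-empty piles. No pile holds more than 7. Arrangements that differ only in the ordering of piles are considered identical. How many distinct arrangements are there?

Direct enumeration gives 105 partitions.

105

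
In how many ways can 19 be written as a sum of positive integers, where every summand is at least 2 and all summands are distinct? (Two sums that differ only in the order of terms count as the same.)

29

A partial list (first 12 by largest part):
19
17, 2
16, 3
15, 4
14, 5
14, 3, 2
13, 6
13, 4, 2
12, 7
12, 5, 2
12, 4, 3
11, 8
…and 17 more, for 29 total.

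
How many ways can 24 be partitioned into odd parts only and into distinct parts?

11

Listing the qualifying partitions of 24:
23 + 1
21 + 3
19 + 5
17 + 7
15 + 9
15 + 5 + 3 + 1
13 + 11
13 + 7 + 3 + 1
11 + 9 + 3 + 1
11 + 7 + 5 + 1
9 + 7 + 5 + 3
Counting gives 11.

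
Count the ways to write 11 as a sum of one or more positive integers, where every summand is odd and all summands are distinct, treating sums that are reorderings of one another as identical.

The partitions of 11 that satisfy the conditions:
11
7, 3, 1

2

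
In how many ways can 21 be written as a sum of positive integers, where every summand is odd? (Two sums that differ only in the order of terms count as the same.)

Enumerating by decreasing first part gives 76 partitions in all.

76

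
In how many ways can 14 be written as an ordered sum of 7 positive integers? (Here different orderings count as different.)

1716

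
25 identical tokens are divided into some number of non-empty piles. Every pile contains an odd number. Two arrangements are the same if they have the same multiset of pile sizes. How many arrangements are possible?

Direct enumeration gives 142 partitions.

142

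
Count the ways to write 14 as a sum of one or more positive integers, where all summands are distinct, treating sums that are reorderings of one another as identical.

Listing the qualifying partitions of 14:
14
1+13
2+12
3+11
1+2+11
4+10
1+3+10
5+9
1+4+9
2+3+9
6+8
1+5+8
2+4+8
1+2+3+8
1+6+7
2+5+7
3+4+7
1+2+4+7
3+5+6
1+2+5+6
1+3+4+6
2+3+4+5

22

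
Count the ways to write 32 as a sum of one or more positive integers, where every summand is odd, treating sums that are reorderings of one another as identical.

390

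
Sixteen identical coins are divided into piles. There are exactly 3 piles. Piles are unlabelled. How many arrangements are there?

Enumerating:
14,1,1
13,2,1
12,3,1
12,2,2
11,4,1
11,3,2
10,5,1
10,4,2
10,3,3
9,6,1
9,5,2
9,4,3
8,7,1
8,6,2
8,5,3
8,4,4
7,7,2
7,6,3
7,5,4
6,6,4
6,5,5
That's 21 in total.

21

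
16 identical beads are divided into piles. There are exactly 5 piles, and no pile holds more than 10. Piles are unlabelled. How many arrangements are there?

There are too many to list fully; the first 12 (by largest part) are:
10, 3, 1, 1, 1
10, 2, 2, 1, 1
9, 4, 1, 1, 1
9, 3, 2, 1, 1
9, 2, 2, 2, 1
8, 5, 1, 1, 1
8, 4, 2, 1, 1
8, 3, 3, 1, 1
8, 3, 2, 2, 1
8, 2, 2, 2, 2
7, 6, 1, 1, 1
7, 5, 2, 1, 1
…and 23 more, for 35 total.

35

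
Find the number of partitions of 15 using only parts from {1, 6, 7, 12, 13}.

8

Enumerating:
13,1,1
12,1,1,1
7,7,1
7,6,1,1
7,1,1,1,1,1,1,1,1
6,6,1,1,1
6,1,1,1,1,1,1,1,1,1
1,1,1,1,1,1,1,1,1,1,1,1,1,1,1
Counting gives 8.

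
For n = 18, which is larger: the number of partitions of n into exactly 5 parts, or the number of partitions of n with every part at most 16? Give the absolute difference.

Partitions of 18 into exactly 5 parts: 57.
Partitions of 18 with every part at most 16: 383.
|57 − 383| = 326.

326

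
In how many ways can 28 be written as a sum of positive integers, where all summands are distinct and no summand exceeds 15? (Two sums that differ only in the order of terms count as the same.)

152

Enumerating by decreasing first part gives 152 partitions in all.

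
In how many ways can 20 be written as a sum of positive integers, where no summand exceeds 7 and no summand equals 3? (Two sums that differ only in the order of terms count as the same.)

Counting exhaustively, 163 partitions satisfy the conditions.

163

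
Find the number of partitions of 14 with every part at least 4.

7

Listing the qualifying partitions of 14:
14
10, 4
9, 5
8, 6
7, 7
6, 4, 4
5, 5, 4
Counting gives 7.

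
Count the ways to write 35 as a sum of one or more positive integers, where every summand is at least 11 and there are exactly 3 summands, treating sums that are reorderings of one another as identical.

2

Listing the qualifying partitions of 35:
13, 11, 11
12, 12, 11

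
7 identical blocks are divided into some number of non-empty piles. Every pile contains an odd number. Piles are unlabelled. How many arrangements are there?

Listing the qualifying partitions of 7:
7
5 + 1 + 1
3 + 3 + 1
3 + 1 + 1 + 1 + 1
1 + 1 + 1 + 1 + 1 + 1 + 1

5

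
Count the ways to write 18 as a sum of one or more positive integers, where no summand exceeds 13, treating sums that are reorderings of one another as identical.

Systematic enumeration (by largest part, then next-largest, …) yields 373.

373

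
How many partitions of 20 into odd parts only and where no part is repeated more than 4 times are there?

A partial list (first 12 by largest part):
19, 1
17, 3
17, 1, 1, 1
15, 5
15, 3, 1, 1
13, 7
13, 5, 1, 1
13, 3, 3, 1
13, 3, 1, 1, 1, 1
11, 9
11, 7, 1, 1
11, 5, 3, 1
…and 23 more, for 35 total.

35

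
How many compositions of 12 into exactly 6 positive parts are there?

By stars and bars with positive parts, the count is C(11,5) = 462.

462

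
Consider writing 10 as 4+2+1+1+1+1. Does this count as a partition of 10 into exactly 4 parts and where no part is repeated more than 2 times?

No

The parts sum to 10, and the condition 'there are exactly 4 summands' is violated.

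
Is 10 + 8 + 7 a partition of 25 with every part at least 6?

The parts sum to 25, and the condition 'every summand is at least 6' holds.

Yes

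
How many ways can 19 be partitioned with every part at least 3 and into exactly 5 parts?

5

Listing the qualifying partitions of 19:
7 + 3 + 3 + 3 + 3
6 + 4 + 3 + 3 + 3
5 + 5 + 3 + 3 + 3
5 + 4 + 4 + 3 + 3
4 + 4 + 4 + 4 + 3
Counting gives 5.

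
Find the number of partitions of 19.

490

Enumerating by decreasing first part gives 490 partitions in all.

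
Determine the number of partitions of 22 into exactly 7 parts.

131

A full systematic count gives 131.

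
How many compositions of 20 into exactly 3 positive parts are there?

A composition of 20 into 3 positive parts is chosen by placing 2 dividers among the 19 gaps between 20 units: C(19,2) = 171.

171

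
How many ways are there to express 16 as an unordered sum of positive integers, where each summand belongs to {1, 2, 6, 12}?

Enumerating:
12,2,2
12,2,1,1
12,1,1,1,1
6,6,2,2
6,6,2,1,1
6,6,1,1,1,1
6,2,2,2,2,2
6,2,2,2,2,1,1
6,2,2,2,1,1,1,1
6,2,2,1,1,1,1,1,1
6,2,1,1,1,1,1,1,1,1
6,1,1,1,1,1,1,1,1,1,1
2,2,2,2,2,2,2,2
2,2,2,2,2,2,2,1,1
2,2,2,2,2,2,1,1,1,1
2,2,2,2,2,1,1,1,1,1,1
2,2,2,2,1,1,1,1,1,1,1,1
2,2,2,1,1,1,1,1,1,1,1,1,1
2,2,1,1,1,1,1,1,1,1,1,1,1,1
2,1,1,1,1,1,1,1,1,1,1,1,1,1,1
1,1,1,1,1,1,1,1,1,1,1,1,1,1,1,1
That's 21 in total.

21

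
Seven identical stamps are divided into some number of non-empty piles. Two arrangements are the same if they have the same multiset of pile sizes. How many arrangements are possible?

They are:
7
6+1
5+2
5+1+1
4+3
4+2+1
4+1+1+1
3+3+1
3+2+2
3+2+1+1
3+1+1+1+1
2+2+2+1
2+2+1+1+1
2+1+1+1+1+1
1+1+1+1+1+1+1

15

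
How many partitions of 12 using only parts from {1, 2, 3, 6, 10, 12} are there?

30

A partial list (first 12 by largest part):
12
10,2
10,1,1
6,6
6,3,3
6,3,2,1
6,3,1,1,1
6,2,2,2
6,2,2,1,1
6,2,1,1,1,1
6,1,1,1,1,1,1
3,3,3,3
…and 18 more, for 30 total.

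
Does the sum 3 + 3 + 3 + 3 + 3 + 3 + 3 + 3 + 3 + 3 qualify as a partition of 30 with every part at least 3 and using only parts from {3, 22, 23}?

The parts sum to 30, and the condition 'every summand is at least 3' holds; the condition 'each summand belongs to {3, 22, 23}' holds.

Yes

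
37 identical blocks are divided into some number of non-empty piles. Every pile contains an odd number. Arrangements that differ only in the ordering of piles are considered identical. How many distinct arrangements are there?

Enumerating by decreasing first part gives 760 partitions in all.

760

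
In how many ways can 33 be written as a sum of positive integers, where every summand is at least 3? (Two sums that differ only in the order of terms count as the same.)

556

Systematic enumeration (by largest part, then next-largest, …) yields 556.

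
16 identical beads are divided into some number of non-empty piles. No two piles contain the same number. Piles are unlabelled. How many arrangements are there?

A partial list (first 12 by largest part):
16
15 + 1
14 + 2
13 + 3
13 + 2 + 1
12 + 4
12 + 3 + 1
11 + 5
11 + 4 + 1
11 + 3 + 2
10 + 6
10 + 5 + 1
…and 20 more, for 32 total.

32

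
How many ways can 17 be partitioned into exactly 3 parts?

24

They are:
15 + 1 + 1
14 + 2 + 1
13 + 3 + 1
13 + 2 + 2
12 + 4 + 1
12 + 3 + 2
11 + 5 + 1
11 + 4 + 2
11 + 3 + 3
10 + 6 + 1
10 + 5 + 2
10 + 4 + 3
9 + 7 + 1
9 + 6 + 2
9 + 5 + 3
9 + 4 + 4
8 + 8 + 1
8 + 7 + 2
8 + 6 + 3
8 + 5 + 4
7 + 7 + 3
7 + 6 + 4
7 + 5 + 5
6 + 6 + 5
That's 24 in total.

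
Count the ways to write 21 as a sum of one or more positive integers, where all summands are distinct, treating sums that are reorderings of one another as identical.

76

There are 76 such partitions.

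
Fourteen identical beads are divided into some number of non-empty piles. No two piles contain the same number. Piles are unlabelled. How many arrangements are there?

Enumerating:
14
13,1
12,2
11,3
11,2,1
10,4
10,3,1
9,5
9,4,1
9,3,2
8,6
8,5,1
8,4,2
8,3,2,1
7,6,1
7,5,2
7,4,3
7,4,2,1
6,5,3
6,5,2,1
6,4,3,1
5,4,3,2

22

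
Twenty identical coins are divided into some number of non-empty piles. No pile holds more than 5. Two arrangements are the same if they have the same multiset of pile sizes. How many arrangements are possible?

A full systematic count gives 192.

192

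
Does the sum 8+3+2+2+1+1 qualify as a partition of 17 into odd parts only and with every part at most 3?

No

The parts sum to 17, and the condition 'every summand is odd' is violated.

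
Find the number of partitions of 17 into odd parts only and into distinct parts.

5

They are:
17
13 + 3 + 1
11 + 5 + 1
9 + 7 + 1
9 + 5 + 3
Counting gives 5.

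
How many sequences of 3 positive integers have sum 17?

A composition of 17 into 3 positive parts is chosen by placing 2 dividers among the 16 gaps between 17 units: C(16,2) = 120.

120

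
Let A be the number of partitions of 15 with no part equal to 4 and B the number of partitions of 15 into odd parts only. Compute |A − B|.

93

Partitions of 15 with no part equal to 4: 120.
Partitions of 15 into odd parts only: 27.
|120 − 27| = 93.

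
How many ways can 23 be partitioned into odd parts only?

104

Enumerating by decreasing first part gives 104 partitions in all.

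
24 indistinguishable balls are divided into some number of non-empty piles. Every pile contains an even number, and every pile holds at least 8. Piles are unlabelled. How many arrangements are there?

Enumerating:
24
8,16
10,14
12,12
8,8,8

5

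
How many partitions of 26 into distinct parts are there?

Enumerating by decreasing first part gives 165 partitions in all.

165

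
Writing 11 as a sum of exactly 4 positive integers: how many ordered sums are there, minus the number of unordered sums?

Compositions: C(10,3) = 120.
Unordered (partitions into 4 parts): 11.
Difference: 120 − 11 = 109.

109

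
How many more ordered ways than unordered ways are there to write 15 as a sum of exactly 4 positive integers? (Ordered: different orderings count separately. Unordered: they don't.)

337

Ordered (compositions into 4 parts): C(14,3) = 364.
Unordered (partitions into 4 parts): 27.
Difference: 364 − 27 = 337.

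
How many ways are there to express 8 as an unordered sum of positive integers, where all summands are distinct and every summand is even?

2

Listing the qualifying partitions of 8:
8
2, 6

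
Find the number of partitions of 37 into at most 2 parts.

They are:
37
1, 36
2, 35
3, 34
4, 33
5, 32
6, 31
7, 30
8, 29
9, 28
10, 27
11, 26
12, 25
13, 24
14, 23
15, 22
16, 21
17, 20
18, 19
Counting gives 19.

19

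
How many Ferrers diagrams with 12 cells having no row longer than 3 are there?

Enumerating:
3, 3, 3, 3
3, 3, 3, 2, 1
3, 3, 3, 1, 1, 1
3, 3, 2, 2, 2
3, 3, 2, 2, 1, 1
3, 3, 2, 1, 1, 1, 1
3, 3, 1, 1, 1, 1, 1, 1
3, 2, 2, 2, 2, 1
3, 2, 2, 2, 1, 1, 1
3, 2, 2, 1, 1, 1, 1, 1
3, 2, 1, 1, 1, 1, 1, 1, 1
3, 1, 1, 1, 1, 1, 1, 1, 1, 1
2, 2, 2, 2, 2, 2
2, 2, 2, 2, 2, 1, 1
2, 2, 2, 2, 1, 1, 1, 1
2, 2, 2, 1, 1, 1, 1, 1, 1
2, 2, 1, 1, 1, 1, 1, 1, 1, 1
2, 1, 1, 1, 1, 1, 1, 1, 1, 1, 1
1, 1, 1, 1, 1, 1, 1, 1, 1, 1, 1, 1

19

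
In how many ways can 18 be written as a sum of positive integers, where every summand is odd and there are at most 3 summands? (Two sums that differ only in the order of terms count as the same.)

The partitions of 18 that satisfy the conditions:
17,1
15,3
13,5
11,7
9,9

5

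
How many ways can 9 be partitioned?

30

A partial list (first 12 by largest part):
9
8+1
7+2
7+1+1
6+3
6+2+1
6+1+1+1
5+4
5+3+1
5+2+2
5+2+1+1
5+1+1+1+1
…and 18 more, for 30 total.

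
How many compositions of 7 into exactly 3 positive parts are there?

Place 2 bars in the 6 internal gaps of a row of 7 dots: C(6,2) = 15.

15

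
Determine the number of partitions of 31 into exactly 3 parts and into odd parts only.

24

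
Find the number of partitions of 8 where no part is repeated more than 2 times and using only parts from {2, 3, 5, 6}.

3

Listing the qualifying partitions of 8:
6+2
5+3
3+3+2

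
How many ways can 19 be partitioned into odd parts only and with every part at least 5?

3

Listing the qualifying partitions of 19:
19
9 + 5 + 5
7 + 7 + 5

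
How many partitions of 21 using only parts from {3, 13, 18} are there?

The partitions of 21 that satisfy the conditions:
3 + 18
3 + 3 + 3 + 3 + 3 + 3 + 3
Counting gives 2.

2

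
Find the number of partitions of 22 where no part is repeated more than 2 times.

A full systematic count gives 297.

297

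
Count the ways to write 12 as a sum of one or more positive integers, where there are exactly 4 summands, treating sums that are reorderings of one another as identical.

15

Listing the qualifying partitions of 12:
9 + 1 + 1 + 1
8 + 2 + 1 + 1
7 + 3 + 1 + 1
7 + 2 + 2 + 1
6 + 4 + 1 + 1
6 + 3 + 2 + 1
6 + 2 + 2 + 2
5 + 5 + 1 + 1
5 + 4 + 2 + 1
5 + 3 + 3 + 1
5 + 3 + 2 + 2
4 + 4 + 3 + 1
4 + 4 + 2 + 2
4 + 3 + 3 + 2
3 + 3 + 3 + 3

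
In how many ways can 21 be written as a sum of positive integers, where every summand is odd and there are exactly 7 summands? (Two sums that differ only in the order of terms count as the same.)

They are:
1, 1, 1, 1, 1, 1, 15
1, 1, 1, 1, 1, 3, 13
1, 1, 1, 1, 1, 5, 11
1, 1, 1, 1, 3, 3, 11
1, 1, 1, 1, 1, 7, 9
1, 1, 1, 1, 3, 5, 9
1, 1, 1, 3, 3, 3, 9
1, 1, 1, 1, 3, 7, 7
1, 1, 1, 1, 5, 5, 7
1, 1, 1, 3, 3, 5, 7
1, 1, 3, 3, 3, 3, 7
1, 1, 1, 3, 5, 5, 5
1, 1, 3, 3, 3, 5, 5
1, 3, 3, 3, 3, 3, 5
3, 3, 3, 3, 3, 3, 3
Counting gives 15.

15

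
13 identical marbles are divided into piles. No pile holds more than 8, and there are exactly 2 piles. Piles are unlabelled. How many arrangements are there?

2

They are:
5,8
6,7
That's 2 in total.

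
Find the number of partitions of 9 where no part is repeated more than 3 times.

22

The partitions of 9 that satisfy the conditions:
9
1 + 8
2 + 7
1 + 1 + 7
3 + 6
1 + 2 + 6
1 + 1 + 1 + 6
4 + 5
1 + 3 + 5
2 + 2 + 5
1 + 1 + 2 + 5
1 + 4 + 4
2 + 3 + 4
1 + 1 + 3 + 4
1 + 2 + 2 + 4
1 + 1 + 1 + 2 + 4
3 + 3 + 3
1 + 2 + 3 + 3
1 + 1 + 1 + 3 + 3
2 + 2 + 2 + 3
1 + 1 + 2 + 2 + 3
1 + 1 + 1 + 2 + 2 + 2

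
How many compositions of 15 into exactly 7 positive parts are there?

Equivalently, choose which 6 of the 14 gaps become plus signs: C(14,6) = 3003.

3003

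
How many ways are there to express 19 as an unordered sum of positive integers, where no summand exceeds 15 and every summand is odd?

52

A partial list (first 12 by largest part):
1+3+15
1+1+1+1+15
1+5+13
3+3+13
1+1+1+3+13
1+1+1+1+1+1+13
1+7+11
3+5+11
1+1+1+5+11
1+1+3+3+11
1+1+1+1+1+3+11
1+1+1+1+1+1+1+1+11
…and 40 more, for 52 total.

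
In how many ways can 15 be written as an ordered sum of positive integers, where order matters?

16384

There are 14 gaps and each independently is a cut or not, giving 2^14 = 16384.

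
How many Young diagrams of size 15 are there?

176

Enumerating by decreasing first part gives 176 partitions in all.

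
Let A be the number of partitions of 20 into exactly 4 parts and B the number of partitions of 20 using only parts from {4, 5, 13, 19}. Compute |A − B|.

Partitions of 20 into exactly 4 parts: 64.
Partitions of 20 using only parts from {4, 5, 13, 19}: 2.
|64 − 2| = 62.

62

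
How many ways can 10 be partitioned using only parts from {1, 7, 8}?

They are:
8 + 1 + 1
7 + 1 + 1 + 1
1 + 1 + 1 + 1 + 1 + 1 + 1 + 1 + 1 + 1

3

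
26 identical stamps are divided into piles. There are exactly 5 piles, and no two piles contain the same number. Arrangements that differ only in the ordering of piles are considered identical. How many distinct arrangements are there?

A partial list (first 12 by largest part):
1,2,3,4,16
1,2,3,5,15
1,2,3,6,14
1,2,4,5,14
1,2,3,7,13
1,2,4,6,13
1,3,4,5,13
1,2,3,8,12
1,2,4,7,12
1,2,5,6,12
1,3,4,6,12
2,3,4,5,12
…and 25 more, for 37 total.

37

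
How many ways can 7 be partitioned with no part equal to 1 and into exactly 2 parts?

They are:
5+2
4+3

2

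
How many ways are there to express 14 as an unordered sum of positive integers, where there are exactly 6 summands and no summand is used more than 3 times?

11

Enumerating:
1, 1, 1, 2, 2, 7
1, 1, 1, 2, 3, 6
1, 1, 2, 2, 2, 6
1, 1, 1, 2, 4, 5
1, 1, 1, 3, 3, 5
1, 1, 2, 2, 3, 5
1, 1, 1, 3, 4, 4
1, 1, 2, 2, 4, 4
1, 1, 2, 3, 3, 4
1, 2, 2, 2, 3, 4
1, 2, 2, 3, 3, 3
That's 11 in total.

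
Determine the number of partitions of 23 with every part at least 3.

88

Systematic enumeration (by largest part, then next-largest, …) yields 88.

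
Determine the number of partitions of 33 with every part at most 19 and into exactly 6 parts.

751

There are 751 such partitions.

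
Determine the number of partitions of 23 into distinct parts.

Direct enumeration gives 104 partitions.

104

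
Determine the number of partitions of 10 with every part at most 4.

Listing the qualifying partitions of 10:
4, 4, 2
4, 4, 1, 1
4, 3, 3
4, 3, 2, 1
4, 3, 1, 1, 1
4, 2, 2, 2
4, 2, 2, 1, 1
4, 2, 1, 1, 1, 1
4, 1, 1, 1, 1, 1, 1
3, 3, 3, 1
3, 3, 2, 2
3, 3, 2, 1, 1
3, 3, 1, 1, 1, 1
3, 2, 2, 2, 1
3, 2, 2, 1, 1, 1
3, 2, 1, 1, 1, 1, 1
3, 1, 1, 1, 1, 1, 1, 1
2, 2, 2, 2, 2
2, 2, 2, 2, 1, 1
2, 2, 2, 1, 1, 1, 1
2, 2, 1, 1, 1, 1, 1, 1
2, 1, 1, 1, 1, 1, 1, 1, 1
1, 1, 1, 1, 1, 1, 1, 1, 1, 1
Counting gives 23.

23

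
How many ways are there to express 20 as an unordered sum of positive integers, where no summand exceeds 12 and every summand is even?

There are too many to list fully; the first 12 (by largest part) are:
12,8
12,6,2
12,4,4
12,4,2,2
12,2,2,2,2
10,10
10,8,2
10,6,4
10,6,2,2
10,4,4,2
10,4,2,2,2
10,2,2,2,2,2
…and 23 more, for 35 total.

35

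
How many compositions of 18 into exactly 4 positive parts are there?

By stars and bars with positive parts, the count is C(17,3) = 680.

680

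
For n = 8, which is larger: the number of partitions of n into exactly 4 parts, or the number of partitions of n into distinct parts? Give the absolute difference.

1

Partitions of 8 into exactly 4 parts: 5.
Partitions of 8 into distinct parts: 6.
|5 − 6| = 1.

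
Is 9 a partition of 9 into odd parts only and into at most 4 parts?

The parts sum to 9, and the condition 'every summand is odd' holds; the condition 'there are at most 4 summands' holds.

Yes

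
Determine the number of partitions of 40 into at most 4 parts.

632

Direct enumeration gives 632 partitions.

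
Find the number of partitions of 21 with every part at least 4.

A partial list (first 12 by largest part):
21
17,4
16,5
15,6
14,7
13,8
13,4,4
12,9
12,5,4
11,10
11,6,4
11,5,5
…and 15 more, for 27 total.

27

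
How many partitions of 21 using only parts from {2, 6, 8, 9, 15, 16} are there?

6

They are:
15, 6
15, 2, 2, 2
9, 8, 2, 2
9, 6, 6
9, 6, 2, 2, 2
9, 2, 2, 2, 2, 2, 2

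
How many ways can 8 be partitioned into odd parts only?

They are:
7, 1
5, 3
5, 1, 1, 1
3, 3, 1, 1
3, 1, 1, 1, 1, 1
1, 1, 1, 1, 1, 1, 1, 1

6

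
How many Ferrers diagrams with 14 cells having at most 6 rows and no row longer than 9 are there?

Counting exhaustively, 78 partitions satisfy the conditions.

78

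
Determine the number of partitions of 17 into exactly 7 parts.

A partial list (first 12 by largest part):
11, 1, 1, 1, 1, 1, 1
10, 2, 1, 1, 1, 1, 1
9, 3, 1, 1, 1, 1, 1
9, 2, 2, 1, 1, 1, 1
8, 4, 1, 1, 1, 1, 1
8, 3, 2, 1, 1, 1, 1
8, 2, 2, 2, 1, 1, 1
7, 5, 1, 1, 1, 1, 1
7, 4, 2, 1, 1, 1, 1
7, 3, 3, 1, 1, 1, 1
7, 3, 2, 2, 1, 1, 1
7, 2, 2, 2, 2, 1, 1
…and 26 more, for 38 total.

38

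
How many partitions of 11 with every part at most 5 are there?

There are too many to list fully; the first 12 (by largest part) are:
5+5+1
5+4+2
5+4+1+1
5+3+3
5+3+2+1
5+3+1+1+1
5+2+2+2
5+2+2+1+1
5+2+1+1+1+1
5+1+1+1+1+1+1
4+4+3
4+4+2+1
…and 25 more, for 37 total.

37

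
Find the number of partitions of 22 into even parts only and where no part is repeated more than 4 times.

44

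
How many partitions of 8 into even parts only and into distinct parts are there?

2

They are:
8
6, 2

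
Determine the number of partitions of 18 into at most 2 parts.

The partitions of 18 that satisfy the conditions:
18
1+17
2+16
3+15
4+14
5+13
6+12
7+11
8+10
9+9
Counting gives 10.

10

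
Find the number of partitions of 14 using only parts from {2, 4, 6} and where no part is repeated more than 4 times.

The partitions of 14 that satisfy the conditions:
6 + 6 + 2
6 + 4 + 4
6 + 4 + 2 + 2
6 + 2 + 2 + 2 + 2
4 + 4 + 4 + 2
4 + 4 + 2 + 2 + 2
That's 6 in total.

6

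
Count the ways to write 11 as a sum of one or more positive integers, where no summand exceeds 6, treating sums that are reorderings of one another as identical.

44

There are too many to list fully; the first 12 (by largest part) are:
5 + 6
1 + 4 + 6
2 + 3 + 6
1 + 1 + 3 + 6
1 + 2 + 2 + 6
1 + 1 + 1 + 2 + 6
1 + 1 + 1 + 1 + 1 + 6
1 + 5 + 5
2 + 4 + 5
1 + 1 + 4 + 5
3 + 3 + 5
1 + 2 + 3 + 5
…and 32 more, for 44 total.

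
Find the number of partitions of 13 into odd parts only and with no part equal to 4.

18

They are:
13
11 + 1 + 1
9 + 3 + 1
9 + 1 + 1 + 1 + 1
7 + 5 + 1
7 + 3 + 3
7 + 3 + 1 + 1 + 1
7 + 1 + 1 + 1 + 1 + 1 + 1
5 + 5 + 3
5 + 5 + 1 + 1 + 1
5 + 3 + 3 + 1 + 1
5 + 3 + 1 + 1 + 1 + 1 + 1
5 + 1 + 1 + 1 + 1 + 1 + 1 + 1 + 1
3 + 3 + 3 + 3 + 1
3 + 3 + 3 + 1 + 1 + 1 + 1
3 + 3 + 1 + 1 + 1 + 1 + 1 + 1 + 1
3 + 1 + 1 + 1 + 1 + 1 + 1 + 1 + 1 + 1 + 1
1 + 1 + 1 + 1 + 1 + 1 + 1 + 1 + 1 + 1 + 1 + 1 + 1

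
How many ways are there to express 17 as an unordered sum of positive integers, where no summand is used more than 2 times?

108

Enumerating by decreasing first part gives 108 partitions in all.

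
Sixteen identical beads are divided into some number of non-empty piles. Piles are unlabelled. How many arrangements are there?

231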